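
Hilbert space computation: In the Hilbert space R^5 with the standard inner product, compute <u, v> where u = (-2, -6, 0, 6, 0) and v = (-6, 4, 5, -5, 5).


Computing the standard inner product <u, v> = sum u_i * v_i
= -2*-6 + -6*4 + 0*5 + 6*-5 + 0*5
= 12 + -24 + 0 + -30 + 0
= -42

-42


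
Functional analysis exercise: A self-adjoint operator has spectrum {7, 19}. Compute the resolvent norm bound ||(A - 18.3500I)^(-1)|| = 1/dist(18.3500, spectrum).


dist(18.3500, {7, 19}) = min(|18.3500 - 7|, |18.3500 - 19|)
= min(11.3500, 0.6500) = 0.6500
Resolvent bound = 1/0.6500 = 1.5385

1.5385


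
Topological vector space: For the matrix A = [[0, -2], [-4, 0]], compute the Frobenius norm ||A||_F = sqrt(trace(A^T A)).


||A||_F^2 = sum a_ij^2
= 0^2 + (-2)^2 + (-4)^2 + 0^2
= 0 + 4 + 16 + 0 = 20
||A||_F = sqrt(20) = 4.4721

4.4721


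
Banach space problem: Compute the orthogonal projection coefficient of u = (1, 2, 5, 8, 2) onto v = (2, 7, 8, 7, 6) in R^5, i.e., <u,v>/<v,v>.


Computing <u,v> = 1*2 + 2*7 + 5*8 + 8*7 + 2*6 = 124
Computing <v,v> = 2^2 + 7^2 + 8^2 + 7^2 + 6^2 = 202
Projection coefficient = 124/202 = 0.6139

0.6139


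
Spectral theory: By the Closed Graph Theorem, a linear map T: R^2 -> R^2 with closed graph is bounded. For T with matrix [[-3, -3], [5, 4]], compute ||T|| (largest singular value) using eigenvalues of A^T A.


A^T A = [[34, 29], [29, 25]]
trace(A^T A) = 59, det(A^T A) = 9
discriminant = 59^2 - 4*9 = 3445
Largest eigenvalue of A^T A = (trace + sqrt(disc))/2 = 58.8471
||T|| = sqrt(58.8471) = 7.6712

7.6712


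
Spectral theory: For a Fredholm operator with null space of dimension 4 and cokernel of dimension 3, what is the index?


The Fredholm index is defined as ind(T) = dim(ker T) - dim(coker T)
= 4 - 3
= 1

1


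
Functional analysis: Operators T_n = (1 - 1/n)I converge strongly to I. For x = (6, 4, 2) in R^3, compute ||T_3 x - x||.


T_3 x - x = (1 - 1/3)x - x = -x/3
||x|| = sqrt(56) = 7.4833
||T_3 x - x|| = ||x||/3 = 7.4833/3 = 2.4944

2.4944


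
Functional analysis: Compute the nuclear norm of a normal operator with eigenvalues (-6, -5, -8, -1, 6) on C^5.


For a normal operator, singular values equal |eigenvalues|.
Trace norm = sum |lambda_i| = 6 + 5 + 8 + 1 + 6
= 26

26


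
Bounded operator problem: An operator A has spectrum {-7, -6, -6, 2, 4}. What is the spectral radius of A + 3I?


Spectrum of A + 3I = {-4, -3, -3, 5, 7}
Spectral radius = max |lambda| over the shifted spectrum
= max(4, 3, 3, 5, 7) = 7

7


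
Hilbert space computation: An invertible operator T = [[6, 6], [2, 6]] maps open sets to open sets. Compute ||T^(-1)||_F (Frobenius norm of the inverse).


det(T) = 6*6 - 6*2 = 24
T^(-1) = (1/24) * [[6, -6], [-2, 6]] = [[0.2500, -0.2500], [-0.0833, 0.2500]]
||T^(-1)||_F^2 = 0.2500^2 + (-0.2500)^2 + (-0.0833)^2 + 0.2500^2 = 0.1944
||T^(-1)||_F = sqrt(0.1944) = 0.4410

0.4410


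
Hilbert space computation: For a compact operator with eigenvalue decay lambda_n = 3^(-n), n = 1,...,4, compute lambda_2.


The eigenvalue formula gives lambda_2 = 1/3^2
= 1/9
= 0.1111

0.1111


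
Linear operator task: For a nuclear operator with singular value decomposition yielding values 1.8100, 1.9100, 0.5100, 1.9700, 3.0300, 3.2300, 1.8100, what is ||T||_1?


The nuclear norm is the sum of all singular values.
||T||_1 = 1.8100 + 1.9100 + 0.5100 + 1.9700 + 3.0300 + 3.2300 + 1.8100
= 14.2700

14.2700


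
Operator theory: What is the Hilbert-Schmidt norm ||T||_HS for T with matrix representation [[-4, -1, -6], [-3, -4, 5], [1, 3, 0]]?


The Hilbert-Schmidt norm is sqrt(sum of squares of all entries).
Sum of squares = (-4)^2 + (-1)^2 + (-6)^2 + (-3)^2 + (-4)^2 + 5^2 + 1^2 + 3^2 + 0^2
= 16 + 1 + 36 + 9 + 16 + 25 + 1 + 9 + 0 = 113
||T||_HS = sqrt(113) = 10.6301

10.6301


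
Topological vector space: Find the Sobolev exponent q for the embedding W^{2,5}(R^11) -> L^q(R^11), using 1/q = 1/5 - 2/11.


Using the Sobolev embedding formula: 1/q = 1/p - k/n
1/q = 1/5 - 2/11 = 1/55
q = 1/(1/55) = 55

55.0000


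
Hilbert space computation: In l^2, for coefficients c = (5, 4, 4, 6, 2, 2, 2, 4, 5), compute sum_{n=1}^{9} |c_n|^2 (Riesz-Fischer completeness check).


sum |c_n|^2 = 5^2 + 4^2 + 4^2 + 6^2 + 2^2 + 2^2 + 2^2 + 4^2 + 5^2
= 25 + 16 + 16 + 36 + 4 + 4 + 4 + 16 + 25
= 146

146


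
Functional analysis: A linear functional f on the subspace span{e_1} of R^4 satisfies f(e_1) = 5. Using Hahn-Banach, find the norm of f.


The norm of f is given by ||f|| = sup_{||x||=1} |f(x)|.
On span{e_1}, ||e_1|| = 1, so ||f|| = |f(e_1)| / ||e_1||
= |5| / 1 = 5.0000

5.0000


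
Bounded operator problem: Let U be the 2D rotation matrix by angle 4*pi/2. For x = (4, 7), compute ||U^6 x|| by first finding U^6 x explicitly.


U is a rotation by theta = 4*pi/2
U^6 = rotation by 6*theta = 24*pi/2 = 0*pi/2 (mod 2*pi)
cos(0*pi/2) = 1.0000, sin(0*pi/2) = 0.0000
U^6 x = (1.0000 * 4 - 0.0000 * 7, 0.0000 * 4 + 1.0000 * 7)
= (4.0000, 7.0000)
||U^6 x|| = sqrt(4.0000^2 + 7.0000^2) = sqrt(65.0000) = 8.0623

8.0623


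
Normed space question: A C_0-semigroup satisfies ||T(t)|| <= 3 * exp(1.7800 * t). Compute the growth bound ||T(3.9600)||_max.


||T(3.9600)|| <= 3 * exp(1.7800 * 3.9600)
= 3 * exp(7.0488)
= 3 * 1151.4761
= 3454.4284

3454.4284


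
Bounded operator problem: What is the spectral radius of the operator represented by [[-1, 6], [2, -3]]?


For a 2x2 matrix, eigenvalues satisfy lambda^2 - (trace)*lambda + det = 0
trace = -1 + -3 = -4
det = -1*-3 - 6*2 = -9
discriminant = (-4)^2 - 4*(-9) = 52
spectral radius = max |eigenvalue| = 5.6056

5.6056


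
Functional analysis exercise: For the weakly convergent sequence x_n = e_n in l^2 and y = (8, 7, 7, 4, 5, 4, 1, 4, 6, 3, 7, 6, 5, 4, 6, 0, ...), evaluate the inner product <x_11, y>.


x_11 = e_11 is the standard basis vector with 1 in position 11.
<x_11, y> = y_11 = 7
As n -> infinity, <x_n, y> -> 0, confirming weak convergence of (x_n) to 0.

7


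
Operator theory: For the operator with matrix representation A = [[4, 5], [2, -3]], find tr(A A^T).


trace(A * A^T) = sum of squares of all entries
= 4^2 + 5^2 + 2^2 + (-3)^2
= 16 + 25 + 4 + 9
= 54

54


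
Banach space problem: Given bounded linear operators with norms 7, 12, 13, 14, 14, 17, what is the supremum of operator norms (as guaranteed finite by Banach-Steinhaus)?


By the Uniform Boundedness Principle, the supremum of norms is finite.
sup_k ||T_k|| = max(7, 12, 13, 14, 14, 17) = 17

17


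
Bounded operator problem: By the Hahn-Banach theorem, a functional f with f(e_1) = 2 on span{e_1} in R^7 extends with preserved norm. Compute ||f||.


The norm of f is given by ||f|| = sup_{||x||=1} |f(x)|.
On span{e_1}, ||e_1|| = 1, so ||f|| = |f(e_1)| / ||e_1||
= |2| / 1 = 2.0000

2.0000


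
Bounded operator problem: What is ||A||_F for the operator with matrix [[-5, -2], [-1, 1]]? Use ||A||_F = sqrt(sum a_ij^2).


||A||_F^2 = sum a_ij^2
= (-5)^2 + (-2)^2 + (-1)^2 + 1^2
= 25 + 4 + 1 + 1 = 31
||A||_F = sqrt(31) = 5.5678

5.5678


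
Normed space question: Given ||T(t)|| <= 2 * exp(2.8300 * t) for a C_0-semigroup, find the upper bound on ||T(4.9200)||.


||T(4.9200)|| <= 2 * exp(2.8300 * 4.9200)
= 2 * exp(13.9236)
= 2 * 1.1141e+06
= 2.2283e+06

2.2283e+06


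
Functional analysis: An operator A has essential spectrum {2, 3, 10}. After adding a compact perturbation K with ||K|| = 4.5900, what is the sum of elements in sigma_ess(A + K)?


By Weyl's theorem, the essential spectrum is invariant under compact perturbations.
sigma_ess(A + K) = sigma_ess(A) = {2, 3, 10}
Sum = 2 + 3 + 10 = 15

15


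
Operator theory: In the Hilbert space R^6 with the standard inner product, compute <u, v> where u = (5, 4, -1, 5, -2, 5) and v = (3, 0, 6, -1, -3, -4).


Computing the standard inner product <u, v> = sum u_i * v_i
= 5*3 + 4*0 + -1*6 + 5*-1 + -2*-3 + 5*-4
= 15 + 0 + -6 + -5 + 6 + -20
= -10

-10


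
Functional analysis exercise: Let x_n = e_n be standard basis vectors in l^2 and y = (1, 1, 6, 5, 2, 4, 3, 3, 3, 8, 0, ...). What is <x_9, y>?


x_9 = e_9 is the standard basis vector with 1 in position 9.
<x_9, y> = y_9 = 3
As n -> infinity, <x_n, y> -> 0, confirming weak convergence of (x_n) to 0.

3


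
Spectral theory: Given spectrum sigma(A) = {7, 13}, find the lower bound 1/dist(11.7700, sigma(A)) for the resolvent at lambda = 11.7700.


dist(11.7700, {7, 13}) = min(|11.7700 - 7|, |11.7700 - 13|)
= min(4.7700, 1.2300) = 1.2300
Resolvent bound = 1/1.2300 = 0.8130

0.8130


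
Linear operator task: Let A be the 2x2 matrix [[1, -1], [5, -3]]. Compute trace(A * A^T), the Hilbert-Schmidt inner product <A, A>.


trace(A * A^T) = sum of squares of all entries
= 1^2 + (-1)^2 + 5^2 + (-3)^2
= 1 + 1 + 25 + 9
= 36

36


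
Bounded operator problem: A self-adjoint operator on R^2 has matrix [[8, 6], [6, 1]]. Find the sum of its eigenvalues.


For a self-adjoint (symmetric) matrix, the eigenvalues are real.
The sum of eigenvalues equals the trace of the matrix.
trace = 8 + 1 = 9

9


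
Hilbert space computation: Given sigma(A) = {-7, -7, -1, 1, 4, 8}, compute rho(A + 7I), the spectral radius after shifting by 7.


Spectrum of A + 7I = {0, 0, 6, 8, 11, 15}
Spectral radius = max |lambda| over the shifted spectrum
= max(0, 0, 6, 8, 11, 15) = 15

15


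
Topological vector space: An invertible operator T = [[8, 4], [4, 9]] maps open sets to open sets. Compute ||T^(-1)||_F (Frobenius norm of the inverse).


det(T) = 8*9 - 4*4 = 56
T^(-1) = (1/56) * [[9, -4], [-4, 8]] = [[0.1607, -0.0714], [-0.0714, 0.1429]]
||T^(-1)||_F^2 = 0.1607^2 + (-0.0714)^2 + (-0.0714)^2 + 0.1429^2 = 0.0564
||T^(-1)||_F = sqrt(0.0564) = 0.2376

0.2376


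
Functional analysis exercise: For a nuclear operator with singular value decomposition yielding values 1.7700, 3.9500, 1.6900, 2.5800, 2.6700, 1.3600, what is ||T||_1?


The nuclear norm is the sum of all singular values.
||T||_1 = 1.7700 + 3.9500 + 1.6900 + 2.5800 + 2.6700 + 1.3600
= 14.0200

14.0200


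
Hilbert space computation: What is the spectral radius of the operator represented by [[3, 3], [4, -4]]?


For a 2x2 matrix, eigenvalues satisfy lambda^2 - (trace)*lambda + det = 0
trace = 3 + -4 = -1
det = 3*-4 - 3*4 = -24
discriminant = (-1)^2 - 4*(-24) = 97
spectral radius = max |eigenvalue| = 5.4244

5.4244


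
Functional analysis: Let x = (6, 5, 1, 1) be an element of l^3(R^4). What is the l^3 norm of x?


The l^3 norm = (sum |x_i|^3)^(1/3)
Sum of 3th powers = 216 + 125 + 1 + 1 = 343
||x||_3 = (343)^(1/3) = 7.0000

7.0000


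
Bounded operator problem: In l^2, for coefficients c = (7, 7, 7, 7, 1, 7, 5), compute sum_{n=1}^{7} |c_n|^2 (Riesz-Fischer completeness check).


sum |c_n|^2 = 7^2 + 7^2 + 7^2 + 7^2 + 1^2 + 7^2 + 5^2
= 49 + 49 + 49 + 49 + 1 + 49 + 25
= 271

271


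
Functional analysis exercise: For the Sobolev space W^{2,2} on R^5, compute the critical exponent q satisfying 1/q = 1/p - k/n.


Using the Sobolev embedding formula: 1/q = 1/p - k/n
1/q = 1/2 - 2/5 = 1/10
q = 1/(1/10) = 10

10.0000


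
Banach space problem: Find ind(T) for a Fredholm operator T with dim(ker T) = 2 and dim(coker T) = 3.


The Fredholm index is defined as ind(T) = dim(ker T) - dim(coker T)
= 2 - 3
= -1

-1


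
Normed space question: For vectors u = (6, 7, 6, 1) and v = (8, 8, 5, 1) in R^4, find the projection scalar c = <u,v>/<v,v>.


Computing <u,v> = 6*8 + 7*8 + 6*5 + 1*1 = 135
Computing <v,v> = 8^2 + 8^2 + 5^2 + 1^2 = 154
Projection coefficient = 135/154 = 0.8766

0.8766


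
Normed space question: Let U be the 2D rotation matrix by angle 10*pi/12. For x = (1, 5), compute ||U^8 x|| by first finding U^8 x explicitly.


U is a rotation by theta = 10*pi/12
U^8 = rotation by 8*theta = 80*pi/12 = 8*pi/12 (mod 2*pi)
cos(8*pi/12) = -0.5000, sin(8*pi/12) = 0.8660
U^8 x = (-0.5000 * 1 - 0.8660 * 5, 0.8660 * 1 + -0.5000 * 5)
= (-4.8301, -1.6340)
||U^8 x|| = sqrt((-4.8301)^2 + (-1.6340)^2) = sqrt(26.0000) = 5.0990

5.0990


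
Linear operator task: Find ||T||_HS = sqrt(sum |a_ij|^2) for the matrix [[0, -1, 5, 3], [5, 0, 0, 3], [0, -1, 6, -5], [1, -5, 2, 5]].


The Hilbert-Schmidt norm is sqrt(sum of squares of all entries).
Sum of squares = 0^2 + (-1)^2 + 5^2 + 3^2 + 5^2 + 0^2 + 0^2 + 3^2 + 0^2 + (-1)^2 + 6^2 + (-5)^2 + 1^2 + (-5)^2 + 2^2 + 5^2
= 0 + 1 + 25 + 9 + 25 + 0 + 0 + 9 + 0 + 1 + 36 + 25 + 1 + 25 + 4 + 25 = 186
||T||_HS = sqrt(186) = 13.6382

13.6382


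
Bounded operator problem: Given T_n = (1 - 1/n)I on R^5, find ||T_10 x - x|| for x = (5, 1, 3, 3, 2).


T_10 x - x = (1 - 1/10)x - x = -x/10
||x|| = sqrt(48) = 6.9282
||T_10 x - x|| = ||x||/10 = 6.9282/10 = 0.6928

0.6928


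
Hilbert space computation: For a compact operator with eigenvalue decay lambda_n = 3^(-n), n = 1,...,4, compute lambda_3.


The eigenvalue formula gives lambda_3 = 1/3^3
= 1/27
= 0.0370

0.0370


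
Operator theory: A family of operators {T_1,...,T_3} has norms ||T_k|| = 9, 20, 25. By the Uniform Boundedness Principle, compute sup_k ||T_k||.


By the Uniform Boundedness Principle, the supremum of norms is finite.
sup_k ||T_k|| = max(9, 20, 25) = 25

25


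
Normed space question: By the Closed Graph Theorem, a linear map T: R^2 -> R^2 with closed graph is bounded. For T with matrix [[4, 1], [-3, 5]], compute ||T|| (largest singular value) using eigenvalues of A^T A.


A^T A = [[25, -11], [-11, 26]]
trace(A^T A) = 51, det(A^T A) = 529
discriminant = 51^2 - 4*529 = 485
Largest eigenvalue of A^T A = (trace + sqrt(disc))/2 = 36.5114
||T|| = sqrt(36.5114) = 6.0425

6.0425


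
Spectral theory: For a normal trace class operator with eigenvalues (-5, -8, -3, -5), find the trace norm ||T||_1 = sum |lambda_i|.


For a normal operator, singular values equal |eigenvalues|.
Trace norm = sum |lambda_i| = 5 + 8 + 3 + 5
= 21

21


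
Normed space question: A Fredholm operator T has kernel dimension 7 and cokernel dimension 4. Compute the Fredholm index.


The Fredholm index is defined as ind(T) = dim(ker T) - dim(coker T)
= 7 - 4
= 3

3


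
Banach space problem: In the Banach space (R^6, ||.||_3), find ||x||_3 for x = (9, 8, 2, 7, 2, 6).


The l^3 norm = (sum |x_i|^3)^(1/3)
Sum of 3th powers = 729 + 512 + 8 + 343 + 8 + 216 = 1816
||x||_3 = (1816)^(1/3) = 12.2003

12.2003


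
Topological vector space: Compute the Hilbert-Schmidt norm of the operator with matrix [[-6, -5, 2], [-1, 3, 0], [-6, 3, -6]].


The Hilbert-Schmidt norm is sqrt(sum of squares of all entries).
Sum of squares = (-6)^2 + (-5)^2 + 2^2 + (-1)^2 + 3^2 + 0^2 + (-6)^2 + 3^2 + (-6)^2
= 36 + 25 + 4 + 1 + 9 + 0 + 36 + 9 + 36 = 156
||T||_HS = sqrt(156) = 12.4900

12.4900


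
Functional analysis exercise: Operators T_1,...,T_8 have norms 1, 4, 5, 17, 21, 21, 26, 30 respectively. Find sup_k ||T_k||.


By the Uniform Boundedness Principle, the supremum of norms is finite.
sup_k ||T_k|| = max(1, 4, 5, 17, 21, 21, 26, 30) = 30

30


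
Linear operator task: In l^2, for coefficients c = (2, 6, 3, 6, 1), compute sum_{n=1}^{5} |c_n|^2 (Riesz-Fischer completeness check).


sum |c_n|^2 = 2^2 + 6^2 + 3^2 + 6^2 + 1^2
= 4 + 36 + 9 + 36 + 1
= 86

86


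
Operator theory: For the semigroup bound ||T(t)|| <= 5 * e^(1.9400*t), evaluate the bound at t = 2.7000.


||T(2.7000)|| <= 5 * exp(1.9400 * 2.7000)
= 5 * exp(5.2380)
= 5 * 188.2931
= 941.4657

941.4657


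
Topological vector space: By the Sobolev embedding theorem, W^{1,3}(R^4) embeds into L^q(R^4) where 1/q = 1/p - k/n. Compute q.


Using the Sobolev embedding formula: 1/q = 1/p - k/n
1/q = 1/3 - 1/4 = 1/12
q = 1/(1/12) = 12

12.0000


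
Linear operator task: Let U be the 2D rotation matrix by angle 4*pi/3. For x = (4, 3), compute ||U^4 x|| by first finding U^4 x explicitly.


U is a rotation by theta = 4*pi/3
U^4 = rotation by 4*theta = 16*pi/3 = 4*pi/3 (mod 2*pi)
cos(4*pi/3) = -0.5000, sin(4*pi/3) = -0.8660
U^4 x = (-0.5000 * 4 - -0.8660 * 3, -0.8660 * 4 + -0.5000 * 3)
= (0.5981, -4.9641)
||U^4 x|| = sqrt(0.5981^2 + (-4.9641)^2) = sqrt(25.0000) = 5.0000

5.0000


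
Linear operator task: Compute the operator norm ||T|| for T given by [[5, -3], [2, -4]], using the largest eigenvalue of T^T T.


A^T A = [[29, -23], [-23, 25]]
trace(A^T A) = 54, det(A^T A) = 196
discriminant = 54^2 - 4*196 = 2132
Largest eigenvalue of A^T A = (trace + sqrt(disc))/2 = 50.0868
||T|| = sqrt(50.0868) = 7.0772

7.0772


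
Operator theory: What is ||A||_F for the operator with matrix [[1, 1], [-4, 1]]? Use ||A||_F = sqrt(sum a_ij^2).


||A||_F^2 = sum a_ij^2
= 1^2 + 1^2 + (-4)^2 + 1^2
= 1 + 1 + 16 + 1 = 19
||A||_F = sqrt(19) = 4.3589

4.3589


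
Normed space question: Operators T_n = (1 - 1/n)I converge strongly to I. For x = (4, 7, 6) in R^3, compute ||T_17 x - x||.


T_17 x - x = (1 - 1/17)x - x = -x/17
||x|| = sqrt(101) = 10.0499
||T_17 x - x|| = ||x||/17 = 10.0499/17 = 0.5912

0.5912


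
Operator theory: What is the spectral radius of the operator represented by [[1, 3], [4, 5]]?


For a 2x2 matrix, eigenvalues satisfy lambda^2 - (trace)*lambda + det = 0
trace = 1 + 5 = 6
det = 1*5 - 3*4 = -7
discriminant = 6^2 - 4*(-7) = 64
spectral radius = max |eigenvalue| = 7.0000

7.0000


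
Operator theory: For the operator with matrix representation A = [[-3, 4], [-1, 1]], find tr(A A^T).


trace(A * A^T) = sum of squares of all entries
= (-3)^2 + 4^2 + (-1)^2 + 1^2
= 9 + 16 + 1 + 1
= 27

27


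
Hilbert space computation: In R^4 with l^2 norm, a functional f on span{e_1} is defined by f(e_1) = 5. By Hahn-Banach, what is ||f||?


The norm of f is given by ||f|| = sup_{||x||=1} |f(x)|.
On span{e_1}, ||e_1|| = 1, so ||f|| = |f(e_1)| / ||e_1||
= |5| / 1 = 5.0000

5.0000


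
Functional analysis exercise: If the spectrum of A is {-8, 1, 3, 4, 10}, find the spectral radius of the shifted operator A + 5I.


Spectrum of A + 5I = {-3, 6, 8, 9, 15}
Spectral radius = max |lambda| over the shifted spectrum
= max(3, 6, 8, 9, 15) = 15

15


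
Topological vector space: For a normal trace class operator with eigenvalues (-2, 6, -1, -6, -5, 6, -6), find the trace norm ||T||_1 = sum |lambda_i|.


For a normal operator, singular values equal |eigenvalues|.
Trace norm = sum |lambda_i| = 2 + 6 + 1 + 6 + 5 + 6 + 6
= 32

32


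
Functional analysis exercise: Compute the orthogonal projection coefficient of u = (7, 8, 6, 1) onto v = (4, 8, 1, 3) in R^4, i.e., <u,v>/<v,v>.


Computing <u,v> = 7*4 + 8*8 + 6*1 + 1*3 = 101
Computing <v,v> = 4^2 + 8^2 + 1^2 + 3^2 = 90
Projection coefficient = 101/90 = 1.1222

1.1222


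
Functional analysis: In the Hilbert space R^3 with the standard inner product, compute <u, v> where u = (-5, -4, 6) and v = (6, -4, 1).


Computing the standard inner product <u, v> = sum u_i * v_i
= -5*6 + -4*-4 + 6*1
= -30 + 16 + 6
= -8

-8


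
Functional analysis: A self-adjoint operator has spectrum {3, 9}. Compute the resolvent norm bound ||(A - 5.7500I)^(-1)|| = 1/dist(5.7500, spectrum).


dist(5.7500, {3, 9}) = min(|5.7500 - 3|, |5.7500 - 9|)
= min(2.7500, 3.2500) = 2.7500
Resolvent bound = 1/2.7500 = 0.3636

0.3636


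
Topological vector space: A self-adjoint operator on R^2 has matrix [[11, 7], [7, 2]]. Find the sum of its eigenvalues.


For a self-adjoint (symmetric) matrix, the eigenvalues are real.
The sum of eigenvalues equals the trace of the matrix.
trace = 11 + 2 = 13

13


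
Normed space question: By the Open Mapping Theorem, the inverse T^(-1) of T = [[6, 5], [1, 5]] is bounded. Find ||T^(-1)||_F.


det(T) = 6*5 - 5*1 = 25
T^(-1) = (1/25) * [[5, -5], [-1, 6]] = [[0.2000, -0.2000], [-0.0400, 0.2400]]
||T^(-1)||_F^2 = 0.2000^2 + (-0.2000)^2 + (-0.0400)^2 + 0.2400^2 = 0.1392
||T^(-1)||_F = sqrt(0.1392) = 0.3731

0.3731


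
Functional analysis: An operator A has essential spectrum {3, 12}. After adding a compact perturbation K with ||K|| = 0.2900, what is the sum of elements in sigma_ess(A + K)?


By Weyl's theorem, the essential spectrum is invariant under compact perturbations.
sigma_ess(A + K) = sigma_ess(A) = {3, 12}
Sum = 3 + 12 = 15

15


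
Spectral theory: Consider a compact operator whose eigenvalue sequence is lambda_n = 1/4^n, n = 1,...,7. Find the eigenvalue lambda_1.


The eigenvalue formula gives lambda_1 = 1/4^1
= 1/4
= 0.2500

0.2500


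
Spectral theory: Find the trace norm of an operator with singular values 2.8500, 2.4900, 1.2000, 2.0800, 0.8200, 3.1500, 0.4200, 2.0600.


The nuclear norm is the sum of all singular values.
||T||_1 = 2.8500 + 2.4900 + 1.2000 + 2.0800 + 0.8200 + 3.1500 + 0.4200 + 2.0600
= 15.0700

15.0700


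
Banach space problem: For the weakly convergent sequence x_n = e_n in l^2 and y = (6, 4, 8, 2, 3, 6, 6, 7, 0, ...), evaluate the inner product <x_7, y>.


x_7 = e_7 is the standard basis vector with 1 in position 7.
<x_7, y> = y_7 = 6
As n -> infinity, <x_n, y> -> 0, confirming weak convergence of (x_n) to 0.

6


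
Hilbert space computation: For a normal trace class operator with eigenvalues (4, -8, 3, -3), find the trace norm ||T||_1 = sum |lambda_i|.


For a normal operator, singular values equal |eigenvalues|.
Trace norm = sum |lambda_i| = 4 + 8 + 3 + 3
= 18

18


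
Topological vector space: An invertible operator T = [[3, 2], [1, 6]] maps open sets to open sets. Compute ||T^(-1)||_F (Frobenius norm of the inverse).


det(T) = 3*6 - 2*1 = 16
T^(-1) = (1/16) * [[6, -2], [-1, 3]] = [[0.3750, -0.1250], [-0.0625, 0.1875]]
||T^(-1)||_F^2 = 0.3750^2 + (-0.1250)^2 + (-0.0625)^2 + 0.1875^2 = 0.1953
||T^(-1)||_F = sqrt(0.1953) = 0.4419

0.4419


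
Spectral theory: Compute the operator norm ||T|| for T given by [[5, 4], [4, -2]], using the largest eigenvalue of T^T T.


A^T A = [[41, 12], [12, 20]]
trace(A^T A) = 61, det(A^T A) = 676
discriminant = 61^2 - 4*676 = 1017
Largest eigenvalue of A^T A = (trace + sqrt(disc))/2 = 46.4452
||T|| = sqrt(46.4452) = 6.8151

6.8151


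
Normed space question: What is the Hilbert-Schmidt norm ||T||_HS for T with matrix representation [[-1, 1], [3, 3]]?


The Hilbert-Schmidt norm is sqrt(sum of squares of all entries).
Sum of squares = (-1)^2 + 1^2 + 3^2 + 3^2
= 1 + 1 + 9 + 9 = 20
||T||_HS = sqrt(20) = 4.4721

4.4721


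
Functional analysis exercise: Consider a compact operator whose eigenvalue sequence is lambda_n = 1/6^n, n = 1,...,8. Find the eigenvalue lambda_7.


The eigenvalue formula gives lambda_7 = 1/6^7
= 1/279936
= 3.5722e-06

3.5722e-06


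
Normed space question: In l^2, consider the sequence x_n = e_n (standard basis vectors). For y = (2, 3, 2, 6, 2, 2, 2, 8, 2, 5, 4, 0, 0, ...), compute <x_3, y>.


x_3 = e_3 is the standard basis vector with 1 in position 3.
<x_3, y> = y_3 = 2
As n -> infinity, <x_n, y> -> 0, confirming weak convergence of (x_n) to 0.

2


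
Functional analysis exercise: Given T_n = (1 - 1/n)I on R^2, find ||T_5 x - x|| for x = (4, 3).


T_5 x - x = (1 - 1/5)x - x = -x/5
||x|| = sqrt(25) = 5.0000
||T_5 x - x|| = ||x||/5 = 5.0000/5 = 1.0000

1.0000


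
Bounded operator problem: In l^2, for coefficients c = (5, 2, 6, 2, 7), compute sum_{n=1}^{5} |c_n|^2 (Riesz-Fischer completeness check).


sum |c_n|^2 = 5^2 + 2^2 + 6^2 + 2^2 + 7^2
= 25 + 4 + 36 + 4 + 49
= 118

118


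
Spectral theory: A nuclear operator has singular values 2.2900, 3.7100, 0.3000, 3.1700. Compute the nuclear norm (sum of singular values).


The nuclear norm is the sum of all singular values.
||T||_1 = 2.2900 + 3.7100 + 0.3000 + 3.1700
= 9.4700

9.4700


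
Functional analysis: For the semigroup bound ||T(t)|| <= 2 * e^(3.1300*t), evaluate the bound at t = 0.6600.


||T(0.6600)|| <= 2 * exp(3.1300 * 0.6600)
= 2 * exp(2.0658)
= 2 * 7.8916
= 15.7832

15.7832


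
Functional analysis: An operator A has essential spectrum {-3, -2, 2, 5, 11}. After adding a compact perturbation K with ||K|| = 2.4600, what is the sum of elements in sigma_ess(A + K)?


By Weyl's theorem, the essential spectrum is invariant under compact perturbations.
sigma_ess(A + K) = sigma_ess(A) = {-3, -2, 2, 5, 11}
Sum = -3 + -2 + 2 + 5 + 11 = 13

13


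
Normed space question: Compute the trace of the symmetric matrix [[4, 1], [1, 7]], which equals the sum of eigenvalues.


For a self-adjoint (symmetric) matrix, the eigenvalues are real.
The sum of eigenvalues equals the trace of the matrix.
trace = 4 + 7 = 11

11


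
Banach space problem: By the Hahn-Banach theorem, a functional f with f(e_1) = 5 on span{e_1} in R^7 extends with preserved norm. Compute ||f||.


The norm of f is given by ||f|| = sup_{||x||=1} |f(x)|.
On span{e_1}, ||e_1|| = 1, so ||f|| = |f(e_1)| / ||e_1||
= |5| / 1 = 5.0000

5.0000


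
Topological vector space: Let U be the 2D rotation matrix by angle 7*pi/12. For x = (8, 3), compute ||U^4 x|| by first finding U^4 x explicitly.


U is a rotation by theta = 7*pi/12
U^4 = rotation by 4*theta = 28*pi/12 = 4*pi/12 (mod 2*pi)
cos(4*pi/12) = 0.5000, sin(4*pi/12) = 0.8660
U^4 x = (0.5000 * 8 - 0.8660 * 3, 0.8660 * 8 + 0.5000 * 3)
= (1.4019, 8.4282)
||U^4 x|| = sqrt(1.4019^2 + 8.4282^2) = sqrt(73.0000) = 8.5440

8.5440


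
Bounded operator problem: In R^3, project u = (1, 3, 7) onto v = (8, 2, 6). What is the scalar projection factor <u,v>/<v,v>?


Computing <u,v> = 1*8 + 3*2 + 7*6 = 56
Computing <v,v> = 8^2 + 2^2 + 6^2 = 104
Projection coefficient = 56/104 = 0.5385

0.5385


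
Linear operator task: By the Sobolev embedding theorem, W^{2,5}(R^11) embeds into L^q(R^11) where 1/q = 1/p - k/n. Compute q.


Using the Sobolev embedding formula: 1/q = 1/p - k/n
1/q = 1/5 - 2/11 = 1/55
q = 1/(1/55) = 55

55.0000


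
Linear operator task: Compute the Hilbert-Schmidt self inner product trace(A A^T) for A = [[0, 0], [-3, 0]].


trace(A * A^T) = sum of squares of all entries
= 0^2 + 0^2 + (-3)^2 + 0^2
= 0 + 0 + 9 + 0
= 9

9


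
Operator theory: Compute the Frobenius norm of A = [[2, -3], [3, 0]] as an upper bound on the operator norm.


||A||_F^2 = sum a_ij^2
= 2^2 + (-3)^2 + 3^2 + 0^2
= 4 + 9 + 9 + 0 = 22
||A||_F = sqrt(22) = 4.6904

4.6904


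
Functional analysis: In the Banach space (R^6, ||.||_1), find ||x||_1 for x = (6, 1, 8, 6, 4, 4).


The l^1 norm equals the sum of absolute values of all components.
||x||_1 = 6 + 1 + 8 + 6 + 4 + 4
= 29

29.0000


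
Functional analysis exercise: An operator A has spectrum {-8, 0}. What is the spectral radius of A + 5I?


Spectrum of A + 5I = {-3, 5}
Spectral radius = max |lambda| over the shifted spectrum
= max(3, 5) = 5

5


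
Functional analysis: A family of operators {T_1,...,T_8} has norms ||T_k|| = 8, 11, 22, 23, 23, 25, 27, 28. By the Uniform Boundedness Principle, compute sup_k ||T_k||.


By the Uniform Boundedness Principle, the supremum of norms is finite.
sup_k ||T_k|| = max(8, 11, 22, 23, 23, 25, 27, 28) = 28

28


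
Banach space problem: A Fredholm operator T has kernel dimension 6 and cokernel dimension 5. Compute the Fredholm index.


The Fredholm index is defined as ind(T) = dim(ker T) - dim(coker T)
= 6 - 5
= 1

1


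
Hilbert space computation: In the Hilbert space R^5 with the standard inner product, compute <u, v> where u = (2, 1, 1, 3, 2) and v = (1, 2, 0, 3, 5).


Computing the standard inner product <u, v> = sum u_i * v_i
= 2*1 + 1*2 + 1*0 + 3*3 + 2*5
= 2 + 2 + 0 + 9 + 10
= 23

23


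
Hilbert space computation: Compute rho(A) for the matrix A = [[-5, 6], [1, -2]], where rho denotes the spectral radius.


For a 2x2 matrix, eigenvalues satisfy lambda^2 - (trace)*lambda + det = 0
trace = -5 + -2 = -7
det = -5*-2 - 6*1 = 4
discriminant = (-7)^2 - 4*(4) = 33
spectral radius = max |eigenvalue| = 6.3723

6.3723


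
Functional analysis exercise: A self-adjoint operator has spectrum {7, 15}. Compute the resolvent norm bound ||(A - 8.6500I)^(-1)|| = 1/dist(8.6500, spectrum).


dist(8.6500, {7, 15}) = min(|8.6500 - 7|, |8.6500 - 15|)
= min(1.6500, 6.3500) = 1.6500
Resolvent bound = 1/1.6500 = 0.6061

0.6061


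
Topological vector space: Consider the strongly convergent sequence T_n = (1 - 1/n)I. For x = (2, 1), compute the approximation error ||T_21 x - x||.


T_21 x - x = (1 - 1/21)x - x = -x/21
||x|| = sqrt(5) = 2.2361
||T_21 x - x|| = ||x||/21 = 2.2361/21 = 0.1065

0.1065


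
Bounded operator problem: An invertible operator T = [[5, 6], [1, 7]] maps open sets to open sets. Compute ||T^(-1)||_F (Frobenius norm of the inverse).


det(T) = 5*7 - 6*1 = 29
T^(-1) = (1/29) * [[7, -6], [-1, 5]] = [[0.2414, -0.2069], [-0.0345, 0.1724]]
||T^(-1)||_F^2 = 0.2414^2 + (-0.2069)^2 + (-0.0345)^2 + 0.1724^2 = 0.1320
||T^(-1)||_F = sqrt(0.1320) = 0.3633

0.3633


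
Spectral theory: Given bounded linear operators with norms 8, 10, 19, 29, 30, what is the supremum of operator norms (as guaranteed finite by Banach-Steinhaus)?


By the Uniform Boundedness Principle, the supremum of norms is finite.
sup_k ||T_k|| = max(8, 10, 19, 29, 30) = 30

30


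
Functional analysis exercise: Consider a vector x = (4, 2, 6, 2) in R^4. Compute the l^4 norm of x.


The l^4 norm = (sum |x_i|^4)^(1/4)
Sum of 4th powers = 256 + 16 + 1296 + 16 = 1584
||x||_4 = (1584)^(1/4) = 6.3087

6.3087


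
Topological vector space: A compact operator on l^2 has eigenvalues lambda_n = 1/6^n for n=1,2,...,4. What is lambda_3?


The eigenvalue formula gives lambda_3 = 1/6^3
= 1/216
= 0.0046

0.0046


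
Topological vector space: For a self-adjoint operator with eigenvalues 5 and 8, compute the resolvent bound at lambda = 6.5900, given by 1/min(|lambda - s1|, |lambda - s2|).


dist(6.5900, {5, 8}) = min(|6.5900 - 5|, |6.5900 - 8|)
= min(1.5900, 1.4100) = 1.4100
Resolvent bound = 1/1.4100 = 0.7092

0.7092


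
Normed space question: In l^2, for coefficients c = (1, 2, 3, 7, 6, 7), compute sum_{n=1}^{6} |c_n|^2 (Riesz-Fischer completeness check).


sum |c_n|^2 = 1^2 + 2^2 + 3^2 + 7^2 + 6^2 + 7^2
= 1 + 4 + 9 + 49 + 36 + 49
= 148

148


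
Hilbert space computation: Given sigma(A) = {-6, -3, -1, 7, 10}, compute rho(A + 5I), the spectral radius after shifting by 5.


Spectrum of A + 5I = {-1, 2, 4, 12, 15}
Spectral radius = max |lambda| over the shifted spectrum
= max(1, 2, 4, 12, 15) = 15

15


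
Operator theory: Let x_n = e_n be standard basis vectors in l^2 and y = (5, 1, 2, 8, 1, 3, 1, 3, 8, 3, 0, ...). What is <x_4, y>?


x_4 = e_4 is the standard basis vector with 1 in position 4.
<x_4, y> = y_4 = 8
As n -> infinity, <x_n, y> -> 0, confirming weak convergence of (x_n) to 0.

8


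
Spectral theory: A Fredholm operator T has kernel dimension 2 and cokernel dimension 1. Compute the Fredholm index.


The Fredholm index is defined as ind(T) = dim(ker T) - dim(coker T)
= 2 - 1
= 1

1


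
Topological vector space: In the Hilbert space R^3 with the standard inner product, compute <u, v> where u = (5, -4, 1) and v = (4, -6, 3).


Computing the standard inner product <u, v> = sum u_i * v_i
= 5*4 + -4*-6 + 1*3
= 20 + 24 + 3
= 47

47


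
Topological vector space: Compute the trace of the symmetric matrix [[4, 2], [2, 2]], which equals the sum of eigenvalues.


For a self-adjoint (symmetric) matrix, the eigenvalues are real.
The sum of eigenvalues equals the trace of the matrix.
trace = 4 + 2 = 6

6


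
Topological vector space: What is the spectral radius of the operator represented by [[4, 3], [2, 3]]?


For a 2x2 matrix, eigenvalues satisfy lambda^2 - (trace)*lambda + det = 0
trace = 4 + 3 = 7
det = 4*3 - 3*2 = 6
discriminant = 7^2 - 4*(6) = 25
spectral radius = max |eigenvalue| = 6.0000

6.0000


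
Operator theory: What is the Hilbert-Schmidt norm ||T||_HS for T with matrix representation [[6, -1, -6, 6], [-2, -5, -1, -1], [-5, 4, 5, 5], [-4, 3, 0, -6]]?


The Hilbert-Schmidt norm is sqrt(sum of squares of all entries).
Sum of squares = 6^2 + (-1)^2 + (-6)^2 + 6^2 + (-2)^2 + (-5)^2 + (-1)^2 + (-1)^2 + (-5)^2 + 4^2 + 5^2 + 5^2 + (-4)^2 + 3^2 + 0^2 + (-6)^2
= 36 + 1 + 36 + 36 + 4 + 25 + 1 + 1 + 25 + 16 + 25 + 25 + 16 + 9 + 0 + 36 = 292
||T||_HS = sqrt(292) = 17.0880

17.0880


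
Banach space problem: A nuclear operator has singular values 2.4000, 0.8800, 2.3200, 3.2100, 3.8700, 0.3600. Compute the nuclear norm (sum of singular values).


The nuclear norm is the sum of all singular values.
||T||_1 = 2.4000 + 0.8800 + 2.3200 + 3.2100 + 3.8700 + 0.3600
= 13.0400

13.0400


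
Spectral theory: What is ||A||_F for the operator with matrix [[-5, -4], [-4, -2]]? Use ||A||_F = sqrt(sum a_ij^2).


||A||_F^2 = sum a_ij^2
= (-5)^2 + (-4)^2 + (-4)^2 + (-2)^2
= 25 + 16 + 16 + 4 = 61
||A||_F = sqrt(61) = 7.8102

7.8102


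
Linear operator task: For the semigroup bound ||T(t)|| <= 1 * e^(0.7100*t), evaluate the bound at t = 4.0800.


||T(4.0800)|| <= 1 * exp(0.7100 * 4.0800)
= 1 * exp(2.8968)
= 1 * 18.1161
= 18.1161

18.1161


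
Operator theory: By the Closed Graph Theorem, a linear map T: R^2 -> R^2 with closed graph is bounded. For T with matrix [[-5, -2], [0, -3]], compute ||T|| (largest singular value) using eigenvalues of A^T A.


A^T A = [[25, 10], [10, 13]]
trace(A^T A) = 38, det(A^T A) = 225
discriminant = 38^2 - 4*225 = 544
Largest eigenvalue of A^T A = (trace + sqrt(disc))/2 = 30.6619
||T|| = sqrt(30.6619) = 5.5373

5.5373


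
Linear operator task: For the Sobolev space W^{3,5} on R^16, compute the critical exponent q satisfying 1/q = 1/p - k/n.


Using the Sobolev embedding formula: 1/q = 1/p - k/n
1/q = 1/5 - 3/16 = 1/80
q = 1/(1/80) = 80

80.0000


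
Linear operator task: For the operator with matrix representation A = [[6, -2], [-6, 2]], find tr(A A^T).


trace(A * A^T) = sum of squares of all entries
= 6^2 + (-2)^2 + (-6)^2 + 2^2
= 36 + 4 + 36 + 4
= 80

80


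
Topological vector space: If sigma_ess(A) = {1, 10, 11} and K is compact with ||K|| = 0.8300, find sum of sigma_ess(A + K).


By Weyl's theorem, the essential spectrum is invariant under compact perturbations.
sigma_ess(A + K) = sigma_ess(A) = {1, 10, 11}
Sum = 1 + 10 + 11 = 22

22


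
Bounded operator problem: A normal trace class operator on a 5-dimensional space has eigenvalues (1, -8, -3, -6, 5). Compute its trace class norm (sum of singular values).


For a normal operator, singular values equal |eigenvalues|.
Trace norm = sum |lambda_i| = 1 + 8 + 3 + 6 + 5
= 23

23


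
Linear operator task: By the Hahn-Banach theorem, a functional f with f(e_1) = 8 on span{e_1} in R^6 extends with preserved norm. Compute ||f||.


The norm of f is given by ||f|| = sup_{||x||=1} |f(x)|.
On span{e_1}, ||e_1|| = 1, so ||f|| = |f(e_1)| / ||e_1||
= |8| / 1 = 8.0000

8.0000


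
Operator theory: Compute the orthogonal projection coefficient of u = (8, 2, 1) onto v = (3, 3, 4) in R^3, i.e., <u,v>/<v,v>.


Computing <u,v> = 8*3 + 2*3 + 1*4 = 34
Computing <v,v> = 3^2 + 3^2 + 4^2 = 34
Projection coefficient = 34/34 = 1.0000

1.0000


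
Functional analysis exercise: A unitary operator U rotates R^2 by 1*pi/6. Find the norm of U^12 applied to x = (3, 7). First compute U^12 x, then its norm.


U is a rotation by theta = 1*pi/6
U^12 = rotation by 12*theta = 12*pi/6 = 0*pi/6 (mod 2*pi)
cos(0*pi/6) = 1.0000, sin(0*pi/6) = 0.0000
U^12 x = (1.0000 * 3 - 0.0000 * 7, 0.0000 * 3 + 1.0000 * 7)
= (3.0000, 7.0000)
||U^12 x|| = sqrt(3.0000^2 + 7.0000^2) = sqrt(58.0000) = 7.6158

7.6158


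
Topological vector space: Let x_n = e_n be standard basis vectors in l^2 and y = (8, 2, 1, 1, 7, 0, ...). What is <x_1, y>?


x_1 = e_1 is the standard basis vector with 1 in position 1.
<x_1, y> = y_1 = 8
As n -> infinity, <x_n, y> -> 0, confirming weak convergence of (x_n) to 0.

8


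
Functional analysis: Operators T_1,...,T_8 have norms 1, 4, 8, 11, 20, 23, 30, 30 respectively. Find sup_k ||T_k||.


By the Uniform Boundedness Principle, the supremum of norms is finite.
sup_k ||T_k|| = max(1, 4, 8, 11, 20, 23, 30, 30) = 30

30


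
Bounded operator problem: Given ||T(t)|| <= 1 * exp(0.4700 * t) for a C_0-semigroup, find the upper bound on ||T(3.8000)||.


||T(3.8000)|| <= 1 * exp(0.4700 * 3.8000)
= 1 * exp(1.7860)
= 1 * 5.9655
= 5.9655

5.9655


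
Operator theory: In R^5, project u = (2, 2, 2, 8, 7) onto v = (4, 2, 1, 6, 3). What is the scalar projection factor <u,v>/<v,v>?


Computing <u,v> = 2*4 + 2*2 + 2*1 + 8*6 + 7*3 = 83
Computing <v,v> = 4^2 + 2^2 + 1^2 + 6^2 + 3^2 = 66
Projection coefficient = 83/66 = 1.2576

1.2576


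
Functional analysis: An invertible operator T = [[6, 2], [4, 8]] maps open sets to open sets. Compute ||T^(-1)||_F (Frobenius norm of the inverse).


det(T) = 6*8 - 2*4 = 40
T^(-1) = (1/40) * [[8, -2], [-4, 6]] = [[0.2000, -0.0500], [-0.1000, 0.1500]]
||T^(-1)||_F^2 = 0.2000^2 + (-0.0500)^2 + (-0.1000)^2 + 0.1500^2 = 0.0750
||T^(-1)||_F = sqrt(0.0750) = 0.2739

0.2739


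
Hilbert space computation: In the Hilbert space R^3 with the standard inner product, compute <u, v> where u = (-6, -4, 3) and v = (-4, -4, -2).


Computing the standard inner product <u, v> = sum u_i * v_i
= -6*-4 + -4*-4 + 3*-2
= 24 + 16 + -6
= 34

34


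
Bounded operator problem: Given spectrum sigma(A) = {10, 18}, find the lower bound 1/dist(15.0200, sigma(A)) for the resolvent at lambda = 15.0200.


dist(15.0200, {10, 18}) = min(|15.0200 - 10|, |15.0200 - 18|)
= min(5.0200, 2.9800) = 2.9800
Resolvent bound = 1/2.9800 = 0.3356

0.3356


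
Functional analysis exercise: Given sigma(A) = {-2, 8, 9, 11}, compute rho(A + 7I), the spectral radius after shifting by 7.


Spectrum of A + 7I = {5, 15, 16, 18}
Spectral radius = max |lambda| over the shifted spectrum
= max(5, 15, 16, 18) = 18

18


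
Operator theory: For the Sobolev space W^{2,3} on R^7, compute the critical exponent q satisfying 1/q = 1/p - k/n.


Using the Sobolev embedding formula: 1/q = 1/p - k/n
1/q = 1/3 - 2/7 = 1/21
q = 1/(1/21) = 21

21.0000


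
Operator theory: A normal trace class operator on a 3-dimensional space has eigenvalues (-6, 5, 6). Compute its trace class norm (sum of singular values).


For a normal operator, singular values equal |eigenvalues|.
Trace norm = sum |lambda_i| = 6 + 5 + 6
= 17

17


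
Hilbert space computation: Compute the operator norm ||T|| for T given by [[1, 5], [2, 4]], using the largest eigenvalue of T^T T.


A^T A = [[5, 13], [13, 41]]
trace(A^T A) = 46, det(A^T A) = 36
discriminant = 46^2 - 4*36 = 1972
Largest eigenvalue of A^T A = (trace + sqrt(disc))/2 = 45.2036
||T|| = sqrt(45.2036) = 6.7234

6.7234


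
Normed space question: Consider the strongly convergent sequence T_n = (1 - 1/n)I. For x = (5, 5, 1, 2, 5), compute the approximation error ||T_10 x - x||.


T_10 x - x = (1 - 1/10)x - x = -x/10
||x|| = sqrt(80) = 8.9443
||T_10 x - x|| = ||x||/10 = 8.9443/10 = 0.8944

0.8944


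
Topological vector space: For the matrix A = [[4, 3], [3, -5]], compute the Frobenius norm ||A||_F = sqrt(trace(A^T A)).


||A||_F^2 = sum a_ij^2
= 4^2 + 3^2 + 3^2 + (-5)^2
= 16 + 9 + 9 + 25 = 59
||A||_F = sqrt(59) = 7.6811

7.6811


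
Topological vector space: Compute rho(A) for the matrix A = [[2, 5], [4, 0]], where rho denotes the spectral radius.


For a 2x2 matrix, eigenvalues satisfy lambda^2 - (trace)*lambda + det = 0
trace = 2 + 0 = 2
det = 2*0 - 5*4 = -20
discriminant = 2^2 - 4*(-20) = 84
spectral radius = max |eigenvalue| = 5.5826

5.5826


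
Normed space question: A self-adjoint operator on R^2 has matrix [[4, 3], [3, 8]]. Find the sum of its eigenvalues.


For a self-adjoint (symmetric) matrix, the eigenvalues are real.
The sum of eigenvalues equals the trace of the matrix.
trace = 4 + 8 = 12

12


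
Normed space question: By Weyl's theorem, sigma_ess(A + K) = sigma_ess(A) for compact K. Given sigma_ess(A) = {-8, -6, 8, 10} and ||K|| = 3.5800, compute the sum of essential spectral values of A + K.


By Weyl's theorem, the essential spectrum is invariant under compact perturbations.
sigma_ess(A + K) = sigma_ess(A) = {-8, -6, 8, 10}
Sum = -8 + -6 + 8 + 10 = 4

4
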